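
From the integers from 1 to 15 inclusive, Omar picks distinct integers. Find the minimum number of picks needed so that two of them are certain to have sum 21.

11

Group the elements by complementary pair {x, 21−x}: {6,15}, {7,14}, {8,13}, …, giving 5 two-element pairs and 5 integers whose partner 21−x falls outside [1,15].
By the pigeonhole principle, treating each of those 10 groups as a pigeonhole, one can pick one integer per group — 10 integers — with no two summing to 21.
The 11th integer lands in an occupied pair, forcing a sum of 21.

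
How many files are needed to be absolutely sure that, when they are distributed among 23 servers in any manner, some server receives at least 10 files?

208

With 207 files one could put exactly 9 in each of the 23 servers, and no server would reach 10.
By the pigeonhole principle, one more file must land in a server that already has 9, giving it 10.
So 23 × 9 + 1 = 208 files are required.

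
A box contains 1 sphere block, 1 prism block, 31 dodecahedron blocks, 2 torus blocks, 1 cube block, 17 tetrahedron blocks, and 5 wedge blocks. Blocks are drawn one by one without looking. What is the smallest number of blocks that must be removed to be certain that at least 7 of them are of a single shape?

23

By the pigeonhole principle, the 7 shapes are the holes; the blocks drawn are the pigeons.
To avoid 7 of any one shape, the worst case takes at most 6 of each shape, or every block of a shape that has fewer than 6.
That gives 1 + 1 + 6 + 2 + 1 + 6 + 5 = 22 blocks with no shape reaching 7.
The next block forces some shape to 7, so 22 + 1 = 23.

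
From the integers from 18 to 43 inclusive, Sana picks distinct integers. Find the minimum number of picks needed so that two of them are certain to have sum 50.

20

Two chosen integers sum to 50 exactly when both halves of some pair {x, 50−x} with 18 ≤ x ≤ 50−x ≤ 32 are chosen — 7 such pairs.
The remaining 12 elements (those with no distinct partner in range) can never complete a 50-sum, so the worst case takes all of them and one from each pair: 12 + 7 = 19.
By the pigeonhole principle, the 20th integer has to be the second member of some pair, so 19 + 1 = 20.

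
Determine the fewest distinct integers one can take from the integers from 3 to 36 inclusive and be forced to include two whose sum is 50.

24

A set avoiding the sum 50 can contain at most one of each pair {x, 50−x}, plus the 12 elements whose complement lies outside the range or equal to its own complement.
The integers 3, …, 25 (23 of them) are such a set: any two sum to at least 3+4 = 7 and at most 24+25 = 49 < 50.
Pigeonhole: any 24th integer completes one of the 11 pairs, so 24 choices force a sum of 50.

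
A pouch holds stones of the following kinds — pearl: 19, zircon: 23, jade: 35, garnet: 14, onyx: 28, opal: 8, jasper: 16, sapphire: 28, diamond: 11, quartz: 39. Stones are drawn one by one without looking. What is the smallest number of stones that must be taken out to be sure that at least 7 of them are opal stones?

In the worst case for collecting opal stones, every non-opal stone comes out first.
There are 19 + 23 + 35 + 14 + 28 + 16 + 28 + 11 + 39 = 213 non-opal stones altogether.
After those, each further stone must be opal, so 213 + 7 = 220 draws guarantee 7 opal stones.

220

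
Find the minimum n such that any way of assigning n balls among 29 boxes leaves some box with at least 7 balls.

175

With 174 balls one could put exactly 6 in each of the 29 boxes, and no box would reach 7.
By the pigeonhole principle, one more ball must land in a box that already has 6, giving it 7.
So 29 × 6 + 1 = 175 balls are required.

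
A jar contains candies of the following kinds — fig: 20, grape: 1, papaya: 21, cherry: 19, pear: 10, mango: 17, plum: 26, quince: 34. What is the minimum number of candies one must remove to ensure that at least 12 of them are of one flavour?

Put each drawn candy into a box by flavour. The largest draw with every box below 12 takes min(count, 11) from each flavour; flavours with fewer than 11 contribute all they have.
Σ min(cᵢ, 11) = 11 + 1 + 11 + 11 + 10 + 11 + 11 + 11 = 77.
Draw number 77 + 1 = 78 must push one box to 12.

78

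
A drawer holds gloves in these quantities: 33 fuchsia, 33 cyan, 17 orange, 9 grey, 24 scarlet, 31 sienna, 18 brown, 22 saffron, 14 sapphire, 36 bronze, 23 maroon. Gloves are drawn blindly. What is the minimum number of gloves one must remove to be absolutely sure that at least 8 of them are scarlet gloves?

In the worst case for collecting scarlet gloves, every non-scarlet glove comes out first.
There are 33 + 33 + 17 + 9 + 31 + 18 + 22 + 14 + 36 + 23 = 236 non-scarlet gloves altogether.
After those, each further glove must be scarlet, so 236 + 8 = 244 draws guarantee 8 scarlet gloves.

244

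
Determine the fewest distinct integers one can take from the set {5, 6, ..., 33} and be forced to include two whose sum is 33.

Two chosen integers sum to 33 exactly when both halves of some pair {x, 33−x} with 5 ≤ x ≤ 33−x ≤ 28 are chosen — 12 such pairs.
The remaining 5 elements (those with no distinct partner in range) can never complete a 33-sum, so the worst case takes all of them and one from each pair: 5 + 12 = 17.
The 18th integer has to be the second member of some pair, so 17 + 1 = 18.

18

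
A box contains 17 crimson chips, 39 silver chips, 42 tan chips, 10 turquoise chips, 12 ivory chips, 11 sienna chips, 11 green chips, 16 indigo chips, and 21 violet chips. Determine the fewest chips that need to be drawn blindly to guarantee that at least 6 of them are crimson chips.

168

In the worst case for collecting crimson chips, every non-crimson chip comes out first.
There are 39 + 42 + 10 + 12 + 11 + 11 + 16 + 21 = 162 non-crimson chips altogether.
After those, each further chip must be crimson, so 162 + 6 = 168 draws guarantee 6 crimson chips.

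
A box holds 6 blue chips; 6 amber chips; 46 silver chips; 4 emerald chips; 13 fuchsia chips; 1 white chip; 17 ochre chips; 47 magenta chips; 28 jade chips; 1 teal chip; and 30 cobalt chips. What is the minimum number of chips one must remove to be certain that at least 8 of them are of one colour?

61

An adversary could hand out at most 7 chips per colour (5 colours run out sooner): 6 + 6 + 7 + 4 + 7 + 1 + 7 + 7 + 7 + 1 + 7 = 60 chips and still no colour has 8.
One more chip lands in a colour already at 7, so 61 draws are enough and 60 are not.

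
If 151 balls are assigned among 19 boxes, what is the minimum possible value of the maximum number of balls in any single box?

By the pigeonhole principle, the 19 boxes are the holes and the 151 balls are the pigeons.
If every box held at most 7 balls, the total would be at most 19 × 7 = 133, which is less than 151.
So some box holds at least ⌈151/19⌉ = 8 balls.

8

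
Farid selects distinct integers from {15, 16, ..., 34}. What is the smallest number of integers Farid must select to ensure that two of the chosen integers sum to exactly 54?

Two chosen integers sum to 54 exactly when both halves of some pair {x, 54−x} with 20 ≤ x ≤ 54−x ≤ 34 are chosen — 7 such pairs.
The remaining 6 elements (those with no distinct partner in range) can never complete a 54-sum, so the worst case takes all of them and one from each pair: 6 + 7 = 13.
The 14th integer has to be the second member of some pair, so 13 + 1 = 14.

14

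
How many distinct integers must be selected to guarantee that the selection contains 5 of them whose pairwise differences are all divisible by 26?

105

Integers whose pairwise differences are multiples of 26 are exactly those sharing a remainder mod 26. By pigeonhole, the 26 residue classes mod 26 are the pigeonholes.
With 104 integers one could put 4 in each residue class and have no class reach 5.
The 105th integer pushes some class to 5, so 26·4 + 1 = 105.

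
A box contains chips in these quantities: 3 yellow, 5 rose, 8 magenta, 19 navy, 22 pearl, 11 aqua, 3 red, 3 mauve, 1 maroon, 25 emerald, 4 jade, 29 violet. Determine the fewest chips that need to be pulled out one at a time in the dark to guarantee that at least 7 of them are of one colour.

56

By pigeonhole, put each drawn chip into a box by colour. The largest draw with every box below 7 takes min(count, 6) from each colour; colours with fewer than 6 contribute all they have.
Σ min(cᵢ, 6) = 3 + 5 + 6 + 6 + 6 + 6 + 3 + 3 + 1 + 6 + 4 + 6 = 55.
Draw number 55 + 1 = 56 must push one box to 7.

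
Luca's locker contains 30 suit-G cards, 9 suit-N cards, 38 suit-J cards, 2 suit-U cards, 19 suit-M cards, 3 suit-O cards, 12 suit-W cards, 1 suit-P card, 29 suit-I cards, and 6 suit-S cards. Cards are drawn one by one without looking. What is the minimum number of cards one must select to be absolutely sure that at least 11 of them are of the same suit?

72

By pigeonhole, put each drawn card into a box by suit. The largest draw with every box below 11 takes min(count, 10) from each suit; suits with fewer than 10 contribute all they have.
Σ min(cᵢ, 10) = 10 + 9 + 10 + 2 + 10 + 3 + 10 + 1 + 10 + 6 = 71.
Draw number 71 + 1 = 72 must push one box to 11.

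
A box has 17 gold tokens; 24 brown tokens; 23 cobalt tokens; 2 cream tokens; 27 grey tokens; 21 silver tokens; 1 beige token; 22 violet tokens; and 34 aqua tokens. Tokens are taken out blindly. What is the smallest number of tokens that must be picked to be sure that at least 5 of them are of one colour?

The 9 colours are the holes; the tokens drawn are the pigeons.
To avoid 5 of any one colour, the worst case takes at most 4 of each colour, or every token of a colour that has fewer than 4.
That gives 4 + 4 + 4 + 2 + 4 + 4 + 1 + 4 + 4 = 31 tokens with no colour reaching 5.
The next token forces some colour to 5, so 31 + 1 = 32.

32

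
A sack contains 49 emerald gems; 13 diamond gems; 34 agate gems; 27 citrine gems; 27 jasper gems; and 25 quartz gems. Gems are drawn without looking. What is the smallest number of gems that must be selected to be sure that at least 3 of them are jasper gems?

151

In the worst case for collecting jasper gems, every non-jasper gem comes out first.
There are 49 + 13 + 34 + 27 + 25 = 148 non-jasper gems altogether.
After those, each further gem must be jasper, so 148 + 3 = 151 draws guarantee 3 jasper gems.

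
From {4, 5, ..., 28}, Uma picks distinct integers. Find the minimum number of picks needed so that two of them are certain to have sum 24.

18

A set avoiding the sum 24 can contain at most one of each pair {x, 24−x}, plus the 9 elements whose complement lies outside the range or equal to its own complement.
The integers 12, …, 28 (17 of them) are such a set: any two sum to at least 12+13 = 25 > 24.
Pigeonhole: any 18th integer completes one of the 8 pairs, so 18 choices force a sum of 24.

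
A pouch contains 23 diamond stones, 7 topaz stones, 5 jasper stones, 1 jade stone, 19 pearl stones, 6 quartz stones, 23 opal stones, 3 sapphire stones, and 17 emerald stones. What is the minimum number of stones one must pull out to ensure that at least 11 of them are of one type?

63

By the pigeonhole principle, put each drawn stone into a box by type. The largest draw with every box below 11 takes min(count, 10) from each type; types with fewer than 10 contribute all they have.
Σ min(cᵢ, 10) = 10 + 7 + 5 + 1 + 10 + 6 + 10 + 3 + 10 = 62.
Draw number 62 + 1 = 63 must push one box to 11.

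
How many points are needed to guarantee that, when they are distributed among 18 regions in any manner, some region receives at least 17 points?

289

With 288 points one could put exactly 16 in each of the 18 regions, and no region would reach 17.
By pigeonhole, one more point must land in a region that already has 16, giving it 17.
So 18 × 16 + 1 = 289 points are required.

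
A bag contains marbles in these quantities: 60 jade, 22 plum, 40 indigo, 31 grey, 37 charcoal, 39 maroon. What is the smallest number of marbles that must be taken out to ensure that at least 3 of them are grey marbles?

In the worst case for collecting grey marbles, every non-grey marble comes out first.
There are 60 + 22 + 40 + 37 + 39 = 198 non-grey marbles altogether.
After those, each further marble must be grey, so 198 + 3 = 201 draws guarantee 3 grey marbles.

201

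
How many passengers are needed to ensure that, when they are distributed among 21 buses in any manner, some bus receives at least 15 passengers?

295

With 294 passengers one could put exactly 14 in each of the 21 buses, and no bus would reach 15.
One more passenger must land in a bus that already has 14, giving it 15.
So 21 × 14 + 1 = 295 passengers are required.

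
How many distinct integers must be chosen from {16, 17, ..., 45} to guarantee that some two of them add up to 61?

Group the elements by complementary pair {x, 61−x}: {16,45}, {17,44}, {18,43}, …, giving 15 two-element pairs.
By pigeonhole, treating each of those 15 groups as a pigeonhole, one can pick one integer per group — 15 integers — with no two summing to 61.
The 16th integer lands in an occupied pair, forcing a sum of 61.

16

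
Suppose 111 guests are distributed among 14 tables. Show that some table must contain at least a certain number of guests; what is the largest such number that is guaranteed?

8

The 14 tables are the holes and the 111 guests are the pigeons.
If every table held at most 7 guests, the total would be at most 14 × 7 = 98, which is less than 111.
So some table holds at least ⌈111/14⌉ = 8 guests.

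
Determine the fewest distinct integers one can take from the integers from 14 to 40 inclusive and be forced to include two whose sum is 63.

A set avoiding the sum 63 can contain at most one of each pair {x, 63−x}, plus the 9 elements whose complement lies outside the range.
The integers 14, …, 31 (18 of them) are such a set: any two sum to at least 14+15 = 29 and at most 30+31 = 61 < 63.
Any 19th integer completes one of the 9 pairs, so 19 choices force a sum of 63.

19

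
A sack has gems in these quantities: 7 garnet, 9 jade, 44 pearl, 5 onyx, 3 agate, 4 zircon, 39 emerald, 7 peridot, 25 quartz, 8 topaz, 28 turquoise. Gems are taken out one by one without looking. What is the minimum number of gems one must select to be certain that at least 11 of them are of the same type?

84

Pigeonhole: put each drawn gem into a box by type. The largest draw with every box below 11 takes min(count, 10) from each type; types with fewer than 10 contribute all they have.
Σ min(cᵢ, 10) = 7 + 9 + 10 + 5 + 3 + 4 + 10 + 7 + 10 + 8 + 10 = 83.
Draw number 83 + 1 = 84 must push one box to 11.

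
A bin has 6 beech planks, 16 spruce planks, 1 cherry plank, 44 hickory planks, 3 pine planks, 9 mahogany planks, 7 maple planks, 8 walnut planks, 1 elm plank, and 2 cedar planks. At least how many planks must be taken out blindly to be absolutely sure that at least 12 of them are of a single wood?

60

By pigeonhole, put each drawn plank into a box by wood. The largest draw with every box below 12 takes min(count, 11) from each wood; woods with fewer than 11 contribute all they have.
Σ min(cᵢ, 11) = 6 + 11 + 1 + 11 + 3 + 9 + 7 + 8 + 1 + 2 = 59.
Draw number 59 + 1 = 60 must push one box to 12.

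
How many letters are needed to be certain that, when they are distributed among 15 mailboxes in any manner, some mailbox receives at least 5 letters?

61

With 60 letters one could put exactly 4 in each of the 15 mailboxes, and no mailbox would reach 5.
One more letter must land in a mailbox that already has 4, giving it 5.
So 15 × 4 + 1 = 61 letters are required.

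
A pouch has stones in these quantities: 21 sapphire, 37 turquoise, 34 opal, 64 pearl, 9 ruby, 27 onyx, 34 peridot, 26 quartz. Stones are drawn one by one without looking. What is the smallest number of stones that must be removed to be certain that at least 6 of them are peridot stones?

224

In the worst case for collecting peridot stones, every non-peridot stone comes out first.
There are 21 + 37 + 34 + 64 + 9 + 27 + 26 = 218 non-peridot stones altogether.
After those, each further stone must be peridot, so 218 + 6 = 224 draws guarantee 6 peridot stones.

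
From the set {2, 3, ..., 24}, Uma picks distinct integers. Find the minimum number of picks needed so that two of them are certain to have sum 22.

15

A set avoiding the sum 22 can contain at most one of each pair {x, 22−x}, plus the 5 elements whose complement lies outside the range or equal to its own complement.
The integers 11, …, 24 (14 of them) are such a set: any two sum to at least 11+12 = 23 > 22.
Any 15th integer completes one of the 9 pairs, so 15 choices force a sum of 22.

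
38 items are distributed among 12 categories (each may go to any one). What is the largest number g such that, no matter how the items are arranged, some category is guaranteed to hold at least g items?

4

Pigeonhole: the 12 categories are the holes and the 38 items are the pigeons.
If every category held at most 3 items, the total would be at most 12 × 3 = 36, which is less than 38.
So some category holds at least ⌈38/12⌉ = 4 items.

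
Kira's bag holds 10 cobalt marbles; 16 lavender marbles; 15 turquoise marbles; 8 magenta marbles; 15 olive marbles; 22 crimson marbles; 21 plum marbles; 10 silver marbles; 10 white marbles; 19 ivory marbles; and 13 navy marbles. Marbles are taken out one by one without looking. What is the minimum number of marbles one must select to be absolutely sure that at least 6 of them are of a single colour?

Put each drawn marble into a box by colour. The largest draw with every box below 6 takes min(count, 5) from each colour.
Σ min(cᵢ, 5) = 5 + 5 + 5 + 5 + 5 + 5 + 5 + 5 + 5 + 5 + 5 = 55.
Draw number 55 + 1 = 56 must push one box to 6.

56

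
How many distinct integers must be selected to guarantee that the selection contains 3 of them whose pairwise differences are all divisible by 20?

Integers whose pairwise differences are multiples of 20 are exactly those sharing a remainder mod 20. The 20 residue classes mod 20 are the pigeonholes.
With 40 integers one could put 2 in each residue class and have no class reach 3.
The 41st integer pushes some class to 3, so 20·2 + 1 = 41.

41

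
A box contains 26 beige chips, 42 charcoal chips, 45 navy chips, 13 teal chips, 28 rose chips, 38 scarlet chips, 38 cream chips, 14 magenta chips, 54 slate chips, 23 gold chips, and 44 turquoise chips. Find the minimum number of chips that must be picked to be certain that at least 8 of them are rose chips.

345

In the worst case for collecting rose chips, every non-rose chip comes out first.
There are 26 + 42 + 45 + 13 + 38 + 38 + 14 + 54 + 23 + 44 = 337 non-rose chips altogether.
After those, each further chip must be rose, so 337 + 8 = 345 draws guarantee 8 rose chips.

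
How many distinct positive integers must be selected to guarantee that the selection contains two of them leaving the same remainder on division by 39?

40

By the pigeonhole principle, the 39 residue classes mod 39 are the pigeonholes.
With 39 integers one could put 1 in each residue class and have no class reach 2.
The 40th integer pushes some class to 2, so 39·1 + 1 = 40.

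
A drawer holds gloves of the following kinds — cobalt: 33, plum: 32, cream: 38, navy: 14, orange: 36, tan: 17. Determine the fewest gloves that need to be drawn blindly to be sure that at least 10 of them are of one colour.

55

An adversary could hand out at most 9 gloves per colour: 9 + 9 + 9 + 9 + 9 + 9 = 54 gloves and still no colour has 10.
One more glove lands in a colour already at 9, so 55 draws are enough and 54 are not.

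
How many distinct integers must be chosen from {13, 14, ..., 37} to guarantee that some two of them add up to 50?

14

A set avoiding the sum 50 can contain at most one of each pair {x, 50−x}, plus the 1 element equal to its own complement.
The integers 25, …, 37 (13 of them) are such a set: any two sum to at least 25+26 = 51 > 50.
Any 14th integer completes one of the 12 pairs, so 14 choices force a sum of 50.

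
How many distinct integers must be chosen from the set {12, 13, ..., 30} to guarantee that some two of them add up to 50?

A set avoiding the sum 50 can contain at most one of each pair {x, 50−x}, plus the 9 elements whose complement lies outside the range or equal to its own complement.
The integers 12, …, 25 (14 of them) are such a set: any two sum to at least 12+13 = 25 and at most 24+25 = 49 < 50.
Any 15th integer completes one of the 5 pairs, so 15 choices force a sum of 50.

15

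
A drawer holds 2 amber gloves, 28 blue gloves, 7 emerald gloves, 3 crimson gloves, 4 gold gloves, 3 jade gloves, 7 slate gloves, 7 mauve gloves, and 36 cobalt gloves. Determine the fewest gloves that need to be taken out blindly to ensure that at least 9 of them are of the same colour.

50

Put each drawn glove into a box by colour. The largest draw with every box below 9 takes min(count, 8) from each colour; colours with fewer than 8 contribute all they have.
Σ min(cᵢ, 8) = 2 + 8 + 7 + 3 + 4 + 3 + 7 + 7 + 8 = 49.
Draw number 49 + 1 = 50 must push one box to 9.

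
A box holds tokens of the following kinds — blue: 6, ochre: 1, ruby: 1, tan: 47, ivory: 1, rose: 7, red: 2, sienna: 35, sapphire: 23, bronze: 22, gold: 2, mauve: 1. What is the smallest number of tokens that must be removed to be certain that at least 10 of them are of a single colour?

58

By the pigeonhole principle, put each drawn token into a box by colour. The largest draw with every box below 10 takes min(count, 9) from each colour; colours with fewer than 9 contribute all they have.
Σ min(cᵢ, 9) = 6 + 1 + 1 + 9 + 1 + 7 + 2 + 9 + 9 + 9 + 2 + 1 = 57.
Draw number 57 + 1 = 58 must push one box to 10.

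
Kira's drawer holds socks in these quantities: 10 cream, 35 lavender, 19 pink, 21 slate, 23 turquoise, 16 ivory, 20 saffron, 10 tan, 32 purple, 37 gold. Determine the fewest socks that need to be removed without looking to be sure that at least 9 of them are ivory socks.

In the worst case for collecting ivory socks, every non-ivory sock comes out first.
There are 10 + 35 + 19 + 21 + 23 + 20 + 10 + 32 + 37 = 207 non-ivory socks altogether.
After those, each further sock must be ivory, so 207 + 9 = 216 draws guarantee 9 ivory socks.

216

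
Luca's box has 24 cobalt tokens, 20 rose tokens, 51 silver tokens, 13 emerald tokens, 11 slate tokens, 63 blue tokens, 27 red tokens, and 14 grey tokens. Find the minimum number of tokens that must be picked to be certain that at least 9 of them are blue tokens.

169

In the worst case for collecting blue tokens, every non-blue token comes out first.
There are 24 + 20 + 51 + 13 + 11 + 27 + 14 = 160 non-blue tokens altogether.
After those, each further token must be blue, so 160 + 9 = 169 draws guarantee 9 blue tokens.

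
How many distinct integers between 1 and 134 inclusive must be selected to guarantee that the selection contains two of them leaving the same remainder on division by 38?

39

By the pigeonhole principle, the 38 residue classes mod 38 are the pigeonholes.
With 38 integers one could put 1 in each residue class and have no class reach 2.
The 39th integer pushes some class to 2, so 38·1 + 1 = 39.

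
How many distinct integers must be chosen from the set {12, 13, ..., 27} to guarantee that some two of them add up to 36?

11

Group the elements by complementary pair {x, 36−x}: {12,24}, {13,23}, {14,22}, …, giving 6 two-element pairs, the single value 18 (it cannot pair with itself since the integers are distinct), and 3 integers whose partner 36−x falls outside [12,27].
Pigeonhole: treating each of those 10 groups as a pigeonhole, one can pick one integer per group — 10 integers — with no two summing to 36.
The 11th integer lands in an occupied pair, forcing a sum of 36.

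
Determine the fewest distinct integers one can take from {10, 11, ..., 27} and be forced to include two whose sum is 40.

12

Two chosen integers sum to 40 exactly when both halves of some pair {x, 40−x} with 13 ≤ x ≤ 40−x ≤ 27 are chosen — 7 such pairs.
The remaining 4 elements (those with no distinct partner in range) can never complete a 40-sum, so the worst case takes all of them and one from each pair: 4 + 7 = 11.
By pigeonhole, the 12th integer has to be the second member of some pair, so 11 + 1 = 12.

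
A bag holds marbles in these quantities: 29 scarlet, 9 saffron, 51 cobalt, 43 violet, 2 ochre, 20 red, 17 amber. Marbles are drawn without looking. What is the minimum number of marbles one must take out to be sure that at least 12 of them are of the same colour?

By pigeonhole, put each drawn marble into a box by colour. The largest draw with every box below 12 takes min(count, 11) from each colour; colours with fewer than 11 contribute all they have.
Σ min(cᵢ, 11) = 11 + 9 + 11 + 11 + 2 + 11 + 11 = 66.
Draw number 66 + 1 = 67 must push one box to 12.

67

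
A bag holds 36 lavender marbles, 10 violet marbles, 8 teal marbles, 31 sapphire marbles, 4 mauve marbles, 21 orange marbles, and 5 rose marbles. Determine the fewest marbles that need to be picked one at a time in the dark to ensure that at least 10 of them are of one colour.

The 7 colours are the holes; the marbles drawn are the pigeons.
To avoid 10 of any one colour, the worst case takes at most 9 of each colour, or every marble of a colour that has fewer than 9.
That gives 9 + 9 + 8 + 9 + 4 + 9 + 5 = 53 marbles with no colour reaching 10.
The next marble forces some colour to 10, so 53 + 1 = 54.

54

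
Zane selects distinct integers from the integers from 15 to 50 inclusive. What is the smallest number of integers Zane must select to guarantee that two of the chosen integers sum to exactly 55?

Two chosen integers sum to 55 exactly when both halves of some pair {x, 55−x} with 15 ≤ x ≤ 55−x ≤ 40 are chosen — 13 such pairs.
The remaining 10 elements (those with no distinct partner in range) can never complete a 55-sum, so the worst case takes all of them and one from each pair: 10 + 13 = 23.
Pigeonhole: the 24th integer has to be the second member of some pair, so 23 + 1 = 24.

24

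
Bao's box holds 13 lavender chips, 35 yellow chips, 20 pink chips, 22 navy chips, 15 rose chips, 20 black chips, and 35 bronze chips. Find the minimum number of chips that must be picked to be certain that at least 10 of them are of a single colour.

64

By pigeonhole, put each drawn chip into a box by colour. The largest draw with every box below 10 takes min(count, 9) from each colour.
Σ min(cᵢ, 9) = 9 + 9 + 9 + 9 + 9 + 9 + 9 = 63.
Draw number 63 + 1 = 64 must push one box to 10.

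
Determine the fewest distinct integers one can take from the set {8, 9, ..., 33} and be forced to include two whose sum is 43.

A set avoiding the sum 43 can contain at most one of each pair {x, 43−x}, plus the 2 elements whose complement lies outside the range.
The integers 8, …, 21 (14 of them) are such a set: any two sum to at least 8+9 = 17 and at most 20+21 = 41 < 43.
Pigeonhole: any 15th integer completes one of the 12 pairs, so 15 choices force a sum of 43.

15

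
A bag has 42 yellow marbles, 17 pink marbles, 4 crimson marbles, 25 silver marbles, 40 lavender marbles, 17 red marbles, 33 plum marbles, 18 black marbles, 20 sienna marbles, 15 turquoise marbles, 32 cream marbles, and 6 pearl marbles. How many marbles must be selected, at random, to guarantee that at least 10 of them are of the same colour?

101

By pigeonhole, the 12 colours are the holes; the marbles drawn are the pigeons.
To avoid 10 of any one colour, the worst case takes at most 9 of each colour, or every marble of a colour that has fewer than 9.
That gives 9 + 9 + 4 + 9 + 9 + 9 + 9 + 9 + 9 + 9 + 9 + 6 = 100 marbles with no colour reaching 10.
The next marble forces some colour to 10, so 100 + 1 = 101.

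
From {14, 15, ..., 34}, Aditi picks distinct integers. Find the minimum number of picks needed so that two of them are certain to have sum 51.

A set avoiding the sum 51 can contain at most one of each pair {x, 51−x}, plus the 3 elements whose complement lies outside the range.
The integers 14, …, 25 (12 of them) are such a set: any two sum to at least 14+15 = 29 and at most 24+25 = 49 < 51.
By the pigeonhole principle, any 13th integer completes one of the 9 pairs, so 13 choices force a sum of 51.

13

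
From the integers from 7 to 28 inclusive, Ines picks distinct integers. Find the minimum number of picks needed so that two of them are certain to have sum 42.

16

Two chosen integers sum to 42 exactly when both halves of some pair {x, 42−x} with 14 ≤ x ≤ 42−x ≤ 28 are chosen — 7 such pairs.
The remaining 8 elements (those with no distinct partner in range) can never complete a 42-sum, so the worst case takes all of them and one from each pair: 8 + 7 = 15.
By pigeonhole, the 16th integer has to be the second member of some pair, so 15 + 1 = 16.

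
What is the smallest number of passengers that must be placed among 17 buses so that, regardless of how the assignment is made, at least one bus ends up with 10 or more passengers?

154

With 153 passengers one could put exactly 9 in each of the 17 buses, and no bus would reach 10.
One more passenger must land in a bus that already has 9, giving it 10.
So 17 × 9 + 1 = 154 passengers are required.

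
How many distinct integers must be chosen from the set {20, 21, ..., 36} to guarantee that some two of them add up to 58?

Group the elements by complementary pair {x, 58−x}: {22,36}, {23,35}, {24,34}, …, giving 7 two-element pairs, the single value 29 (it cannot pair with itself since the integers are distinct), and 2 integers whose partner 58−x falls outside [20,36].
Treating each of those 10 groups as a pigeonhole, one can pick one integer per group — 10 integers — with no two summing to 58.
The 11th integer lands in an occupied pair, forcing a sum of 58.

11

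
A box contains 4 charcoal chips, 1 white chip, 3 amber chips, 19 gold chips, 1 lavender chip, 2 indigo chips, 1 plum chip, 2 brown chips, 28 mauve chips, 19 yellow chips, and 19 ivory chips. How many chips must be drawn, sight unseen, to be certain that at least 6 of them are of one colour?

35

By the pigeonhole principle, the 11 colours are the holes; the chips drawn are the pigeons.
To avoid 6 of any one colour, the worst case takes at most 5 of each colour, or every chip of a colour that has fewer than 5.
That gives 4 + 1 + 3 + 5 + 1 + 2 + 1 + 2 + 5 + 5 + 5 = 34 chips with no colour reaching 6.
The next chip forces some colour to 6, so 34 + 1 = 35.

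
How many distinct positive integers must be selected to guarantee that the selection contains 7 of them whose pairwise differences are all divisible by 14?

Integers whose pairwise differences are multiples of 14 are exactly those sharing a remainder mod 14. The 14 residue classes mod 14 are the pigeonholes.
With 84 integers one could put 6 in each residue class and have no class reach 7.
The 85th integer pushes some class to 7, so 14·6 + 1 = 85.

85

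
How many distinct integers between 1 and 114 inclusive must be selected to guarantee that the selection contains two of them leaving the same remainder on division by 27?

28

By the pigeonhole principle, the 27 residue classes mod 27 are the pigeonholes.
With 27 integers one could put 1 in each residue class and have no class reach 2.
The 28th integer pushes some class to 2, so 27·1 + 1 = 28.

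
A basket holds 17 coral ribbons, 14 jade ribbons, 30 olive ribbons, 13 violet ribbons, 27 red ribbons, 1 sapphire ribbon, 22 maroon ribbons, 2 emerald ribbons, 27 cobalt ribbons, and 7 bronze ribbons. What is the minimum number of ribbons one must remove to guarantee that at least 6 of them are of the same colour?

44

By the pigeonhole principle, put each drawn ribbon into a box by colour. The largest draw with every box below 6 takes min(count, 5) from each colour; colours with fewer than 5 contribute all they have.
Σ min(cᵢ, 5) = 5 + 5 + 5 + 5 + 5 + 1 + 5 + 2 + 5 + 5 = 43.
Draw number 43 + 1 = 44 must push one box to 6.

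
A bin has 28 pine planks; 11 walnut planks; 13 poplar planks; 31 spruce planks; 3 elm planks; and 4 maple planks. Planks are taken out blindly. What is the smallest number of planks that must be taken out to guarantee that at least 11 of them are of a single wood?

Put each drawn plank into a box by wood. The largest draw with every box below 11 takes min(count, 10) from each wood; woods with fewer than 10 contribute all they have.
Σ min(cᵢ, 10) = 10 + 10 + 10 + 10 + 3 + 4 = 47.
Draw number 47 + 1 = 48 must push one box to 11.

48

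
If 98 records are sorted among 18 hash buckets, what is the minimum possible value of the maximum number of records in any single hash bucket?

The 18 hash buckets are the holes and the 98 records are the pigeons.
If every hash bucket held at most 5 records, the total would be at most 18 × 5 = 90, which is less than 98.
So some hash bucket holds at least ⌈98/18⌉ = 6 records.

6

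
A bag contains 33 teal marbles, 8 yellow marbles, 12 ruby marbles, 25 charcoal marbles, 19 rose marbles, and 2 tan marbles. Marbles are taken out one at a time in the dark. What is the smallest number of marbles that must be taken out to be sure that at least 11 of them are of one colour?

Pigeonhole: put each drawn marble into a box by colour. The largest draw with every box below 11 takes min(count, 10) from each colour; colours with fewer than 10 contribute all they have.
Σ min(cᵢ, 10) = 10 + 8 + 10 + 10 + 10 + 2 = 50.
Draw number 50 + 1 = 51 must push one box to 11.

51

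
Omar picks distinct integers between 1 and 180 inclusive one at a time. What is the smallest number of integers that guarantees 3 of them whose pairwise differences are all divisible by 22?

45

Integers whose pairwise differences are multiples of 22 are exactly those sharing a remainder mod 22. Pigeonhole: the 22 residue classes mod 22 are the pigeonholes.
With 44 integers one could put 2 in each residue class and have no class reach 3.
The 45th integer pushes some class to 3, so 22·2 + 1 = 45.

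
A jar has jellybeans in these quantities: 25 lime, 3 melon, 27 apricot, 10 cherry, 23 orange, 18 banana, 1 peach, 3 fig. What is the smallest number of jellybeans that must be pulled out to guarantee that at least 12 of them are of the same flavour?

By the pigeonhole principle, the 8 flavours are the holes; the jellybeans drawn are the pigeons.
To avoid 12 of any one flavour, the worst case takes at most 11 of each flavour, or every jellybean of a flavour that has fewer than 11.
That gives 11 + 3 + 11 + 10 + 11 + 11 + 1 + 3 = 61 jellybeans with no flavour reaching 12.
The next jellybean forces some flavour to 12, so 61 + 1 = 62.

62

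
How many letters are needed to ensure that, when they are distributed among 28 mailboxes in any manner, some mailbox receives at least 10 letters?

253

With 252 letters one could put exactly 9 in each of the 28 mailboxes, and no mailbox would reach 10.
One more letter must land in a mailbox that already has 9, giving it 10.
So 28 × 9 + 1 = 253 letters are required.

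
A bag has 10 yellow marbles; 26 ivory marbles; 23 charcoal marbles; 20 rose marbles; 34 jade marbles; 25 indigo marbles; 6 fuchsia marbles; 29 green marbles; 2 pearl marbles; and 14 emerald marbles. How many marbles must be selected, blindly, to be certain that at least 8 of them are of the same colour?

65

By the pigeonhole principle, the 10 colours are the holes; the marbles drawn are the pigeons.
To avoid 8 of any one colour, the worst case takes at most 7 of each colour, or every marble of a colour that has fewer than 7.
That gives 7 + 7 + 7 + 7 + 7 + 7 + 6 + 7 + 2 + 7 = 64 marbles with no colour reaching 8.
The next marble forces some colour to 8, so 64 + 1 = 65.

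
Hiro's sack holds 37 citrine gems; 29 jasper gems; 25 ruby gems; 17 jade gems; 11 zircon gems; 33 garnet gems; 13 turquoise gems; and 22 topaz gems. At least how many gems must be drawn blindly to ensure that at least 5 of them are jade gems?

175

In the worst case for collecting jade gems, every non-jade gem comes out first.
There are 37 + 29 + 25 + 11 + 33 + 13 + 22 = 170 non-jade gems altogether.
After those, each further gem must be jade, so 170 + 5 = 175 draws guarantee 5 jade gems.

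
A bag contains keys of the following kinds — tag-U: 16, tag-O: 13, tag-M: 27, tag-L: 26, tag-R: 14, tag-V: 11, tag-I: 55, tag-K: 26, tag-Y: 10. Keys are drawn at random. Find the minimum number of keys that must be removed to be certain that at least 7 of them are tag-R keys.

191

In the worst case for collecting tag-R keys, every non-tag-R key comes out first.
There are 16 + 13 + 27 + 26 + 11 + 55 + 26 + 10 = 184 non-tag-R keys altogether.
After those, each further key must be tag-R, so 184 + 7 = 191 draws guarantee 7 tag-R keys.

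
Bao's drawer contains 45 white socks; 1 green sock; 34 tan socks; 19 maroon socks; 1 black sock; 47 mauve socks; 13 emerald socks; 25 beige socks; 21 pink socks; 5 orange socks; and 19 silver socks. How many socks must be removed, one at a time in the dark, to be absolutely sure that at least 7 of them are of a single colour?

An adversary could hand out at most 6 socks per colour (green, black, orange run out sooner): 6 + 1 + 6 + 6 + 1 + 6 + 6 + 6 + 6 + 5 + 6 = 55 socks and still no colour has 7.
By pigeonhole, one more sock lands in a colour already at 6, so 56 draws are enough and 55 are not.

56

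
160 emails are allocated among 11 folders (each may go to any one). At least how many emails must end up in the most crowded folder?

15

The 11 folders are the holes and the 160 emails are the pigeons.
If every folder held at most 14 emails, the total would be at most 11 × 14 = 154, which is less than 160.
So some folder holds at least ⌈160/11⌉ = 15 emails.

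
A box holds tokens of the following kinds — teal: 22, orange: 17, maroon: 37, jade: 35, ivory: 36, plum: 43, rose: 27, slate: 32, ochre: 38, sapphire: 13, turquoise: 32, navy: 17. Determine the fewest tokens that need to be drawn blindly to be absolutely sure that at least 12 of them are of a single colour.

An adversary could hand out at most 11 tokens per colour: 11 + 11 + 11 + 11 + 11 + 11 + 11 + 11 + 11 + 11 + 11 + 11 = 132 tokens and still no colour has 12.
Pigeonhole: one more token lands in a colour already at 11, so 133 draws are enough and 132 are not.

133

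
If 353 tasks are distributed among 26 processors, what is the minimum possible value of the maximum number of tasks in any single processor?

14

Pigeonhole: the 26 processors are the holes and the 353 tasks are the pigeons.
If every processor held at most 13 tasks, the total would be at most 26 × 13 = 338, which is less than 353.
So some processor holds at least ⌈353/26⌉ = 14 tasks.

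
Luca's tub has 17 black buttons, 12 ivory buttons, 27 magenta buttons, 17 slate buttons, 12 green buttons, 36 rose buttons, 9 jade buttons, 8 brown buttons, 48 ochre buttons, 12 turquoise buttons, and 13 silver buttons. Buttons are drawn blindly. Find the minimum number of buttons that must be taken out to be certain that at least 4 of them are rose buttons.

179

In the worst case for collecting rose buttons, every non-rose button comes out first.
There are 17 + 12 + 27 + 17 + 12 + 9 + 8 + 48 + 12 + 13 = 175 non-rose buttons altogether.
After those, each further button must be rose, so 175 + 4 = 179 draws guarantee 4 rose buttons.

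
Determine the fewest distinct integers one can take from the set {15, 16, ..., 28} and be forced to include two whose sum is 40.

10

A set avoiding the sum 40 can contain at most one of each pair {x, 40−x}, plus the 4 elements whose complement lies outside the range or equal to its own complement.
The integers 20, …, 28 (9 of them) are such a set: any two sum to at least 20+21 = 41 > 40.
By the pigeonhole principle, any 10th integer completes one of the 5 pairs, so 10 choices force a sum of 40.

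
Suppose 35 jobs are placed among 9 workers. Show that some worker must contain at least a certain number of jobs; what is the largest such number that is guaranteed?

4

The 9 workers are the holes and the 35 jobs are the pigeons.
If every worker held at most 3 jobs, the total would be at most 9 × 3 = 27, which is less than 35.
So some worker holds at least ⌈35/9⌉ = 4 jobs.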